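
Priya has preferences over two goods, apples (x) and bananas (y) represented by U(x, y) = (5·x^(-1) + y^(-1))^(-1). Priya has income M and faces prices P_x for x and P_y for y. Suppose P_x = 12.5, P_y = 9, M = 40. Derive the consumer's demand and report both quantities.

From the CES first-order condition, 5·(y/x)^(2) = P_x/P_y.
Hence y/x = ((1/5)·P_x/P_y)^(1/(2)), i.e. raised to the 0.5 power.
With the ratio pinned down, the budget gives x* = M/(P_x + P_y·(y/x)) and y* = (y/x)·x*.
Numerically y/x = 0.527046, so x* = 40/(12.5 + 9·0.527046) = 2.3197 and y* = 0.527046·2.3197 = 1.2226.

x* = 2.3197, y* = 1.2226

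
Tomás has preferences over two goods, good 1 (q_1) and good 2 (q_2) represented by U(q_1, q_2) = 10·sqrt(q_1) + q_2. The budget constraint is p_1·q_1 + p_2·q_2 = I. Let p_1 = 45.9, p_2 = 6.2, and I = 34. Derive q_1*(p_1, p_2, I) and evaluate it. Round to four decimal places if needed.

Set MRS = p_1/p_2: 5·q_1^(−1/2) = p_1/p_2.
Thus q_1* = (5·p_2/p_1)² — independent of I — with the rest of income spent on q_2.
Plugging in: q_1* = (5·6.2/45.9)² = 0.4561.

q_1* = 0.4561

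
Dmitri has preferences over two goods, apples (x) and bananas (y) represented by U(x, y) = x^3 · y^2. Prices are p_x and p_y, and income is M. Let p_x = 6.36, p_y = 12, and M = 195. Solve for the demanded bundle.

Tangency: MRS = (3/2)·y/x = p_x/p_y.
So 3·p_y·y = 2·p_x·x; combined with the budget, a share 0.6 of income goes to x.
Demand: x*(p_x,p_y,M) = 0.6·M/p_x and y* = 0.4·M/p_y.
At p_x=6.36, p_y=12, M=195: x* = 0.6·195/6.36 = 18.3962, y* = 6.5.

x* = 18.3962, y* = 6.5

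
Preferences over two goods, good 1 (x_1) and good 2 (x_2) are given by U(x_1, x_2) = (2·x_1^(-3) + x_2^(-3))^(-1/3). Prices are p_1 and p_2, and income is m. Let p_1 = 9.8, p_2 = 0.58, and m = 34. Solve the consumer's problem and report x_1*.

x_1* = 3.1514

From the CES first-order condition, 2·(x_2/x_1)^(4) = p_1/p_2.
Solve for the ratio: x_2/x_1 = [(1/2)·p_1/p_2]^(0.25).
With the ratio pinned down, the budget gives x_1* = m/(p_1 + p_2·(x_2/x_1)) and x_2* = (x_2/x_1)·x_1*.
Numerically x_2/x_1 = 1.704873, so x_1* = 34/(9.8 + 0.58·1.704873) = 3.1514.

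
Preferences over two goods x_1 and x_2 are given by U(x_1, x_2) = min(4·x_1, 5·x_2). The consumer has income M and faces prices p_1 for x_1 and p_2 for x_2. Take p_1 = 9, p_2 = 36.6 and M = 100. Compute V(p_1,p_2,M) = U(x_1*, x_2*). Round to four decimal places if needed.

Here 5·9 + 4·36.6 = 191.4, giving x_1* = 2.6123 and x_2* = 2.0899.
Utility at the optimum: U(2.6123, 2.0899) = 10.4493.

V = 10.4493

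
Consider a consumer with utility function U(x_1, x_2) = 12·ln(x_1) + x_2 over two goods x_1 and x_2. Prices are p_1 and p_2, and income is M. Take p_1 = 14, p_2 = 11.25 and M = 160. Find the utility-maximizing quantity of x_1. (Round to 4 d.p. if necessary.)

x_1* = 9.6429

MU_x_1 = 12/x_1, MU_x_2 = 1. Tangency: 12/x_1 = p_1/p_2.
So x_1*(p_1,p_2) = 12·p_2/p_1, independent of income; and x_2* = (M − 12·p_2)/p_2.
At the given prices: x_1* = 12·11.25/14 = 9.6429.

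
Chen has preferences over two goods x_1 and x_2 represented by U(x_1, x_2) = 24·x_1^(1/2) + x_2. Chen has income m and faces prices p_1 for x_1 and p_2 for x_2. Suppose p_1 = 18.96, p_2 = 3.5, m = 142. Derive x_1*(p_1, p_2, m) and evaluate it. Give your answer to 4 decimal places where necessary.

x_1* = 4.9071

MU_x_1 = 12/√x_1, MU_x_2 = 1. Tangency: 12/√x_1 = p_1/p_2.
Solve: √x_1 = 12·p_2/p_1, so x_1*(p_1,p_2) = (12·p_2/p_1)², and x_2* = (m − p_1·x_1*)/p_2.
Plugging in: x_1* = (12·3.5/18.96)² = 4.9071.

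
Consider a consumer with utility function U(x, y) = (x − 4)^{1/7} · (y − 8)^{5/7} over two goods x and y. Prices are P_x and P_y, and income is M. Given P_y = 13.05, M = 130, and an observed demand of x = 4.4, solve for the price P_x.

P_x = 4

This is Cobb-Douglas in (x−4, y−8): tangency gives 1/7·P_y·(y−8) = 5/7·P_x·(x−4).
After buying the subsistence bundle (4, 8), a share 1/6 of the remaining income goes to x: x* = 4 + 1/6·(M − 4P_x − 8P_y)/P_x.
Set x* = 4.4 in the demand function and solve for P_x: P_x = 4.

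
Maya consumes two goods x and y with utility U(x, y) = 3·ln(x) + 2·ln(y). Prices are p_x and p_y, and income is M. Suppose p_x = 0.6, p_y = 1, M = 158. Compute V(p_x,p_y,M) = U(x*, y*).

V = 23.4804

Tangency: MRS = (3/2)·y/x = p_x/p_y.
So 3·p_y·y = 2·p_x·x; combined with the budget, a share 0.6 of income goes to x.
Demand: x*(p_x,p_y,M) = 0.6·M/p_x and y* = 0.4·M/p_y.
At p_x=0.6, p_y=1, M=158: x* = 0.6·158/0.6 = 158, y* = 63.2.
Utility at the optimum: U(158, 63.2) = 23.4804.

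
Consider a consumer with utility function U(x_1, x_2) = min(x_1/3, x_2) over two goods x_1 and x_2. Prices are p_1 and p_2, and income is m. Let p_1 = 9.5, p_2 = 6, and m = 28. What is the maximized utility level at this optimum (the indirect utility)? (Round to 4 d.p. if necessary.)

Leontief preferences: the optimum is at the kink where x_1/3 = x_2/1, i.e. x_2 = (1/3)·x_1.
Budget: p_1·x_1 + p_2·(1/3)·x_1 = m, so (3·p_1 + p_2)·x_1 = 3·m.
Demand: x_1*(p_1,p_2,m) = 3·m/(3·p_1 + p_2), x_2* = m/(3·p_1 + p_2).
Here 3·9.5 + 6 = 34.5, giving x_1* = 2.4348 and x_2* = 0.8116.
Utility at the optimum: U(2.4348, 0.8116) = 0.8116.

V = 0.8116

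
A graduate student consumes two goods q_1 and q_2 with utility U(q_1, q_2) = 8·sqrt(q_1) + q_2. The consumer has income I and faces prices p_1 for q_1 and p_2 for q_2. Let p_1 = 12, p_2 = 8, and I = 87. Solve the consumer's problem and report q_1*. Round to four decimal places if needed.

Solve: √q_1 = 4·p_2/p_1, so q_1*(p_1,p_2) = (4·p_2/p_1)², and q_2* = (I − p_1·q_1*)/p_2.
Plugging in: q_1* = (4·8/12)² = 7.1111.

q_1* = 7.1111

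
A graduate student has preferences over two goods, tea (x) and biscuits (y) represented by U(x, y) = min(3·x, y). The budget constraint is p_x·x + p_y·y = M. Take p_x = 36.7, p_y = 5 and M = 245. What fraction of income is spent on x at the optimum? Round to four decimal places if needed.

Leontief preferences: the optimum is at the kink where x/1 = y/3, i.e. y = 3·x.
Budget: p_x·x + p_y·3·x = M, so (p_x + 3·p_y)·x = M.
Demand: x*(p_x,p_y,M) = M/(p_x + 3·p_y), y* = 3·M/(p_x + 3·p_y).
Here 36.7 + 3·5 = 51.7, giving x* = 4.7389 and y* = 14.2166.
Expenditure on x: 36.7·4.7389 = 173.9168; share = 0.7099.

share on x = 0.7099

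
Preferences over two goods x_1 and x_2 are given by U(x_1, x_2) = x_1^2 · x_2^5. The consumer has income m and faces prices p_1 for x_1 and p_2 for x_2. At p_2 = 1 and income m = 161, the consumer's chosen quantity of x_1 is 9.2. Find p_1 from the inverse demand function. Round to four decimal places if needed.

MU_x_1/MU_x_2 = (2·x_2)/(5·x_1); tangency sets this equal to p_1/p_2.
So 2·p_2·x_2 = 5·p_1·x_1; combined with the budget, a share 2/7 of income goes to x_1.
Demand: x_1*(p_1,p_2,m) = 2/7·m/p_1 and x_2* = 5/7·m/p_2.
Set x_1* = 9.2 in the demand function and solve for p_1: p_1 = 5.

p_1 = 5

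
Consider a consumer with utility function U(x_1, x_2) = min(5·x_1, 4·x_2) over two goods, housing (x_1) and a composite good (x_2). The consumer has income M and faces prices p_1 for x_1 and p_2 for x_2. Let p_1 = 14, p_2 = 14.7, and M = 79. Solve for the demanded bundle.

x_1* = 2.4402, x_2* = 3.0502

Leontief preferences: the optimum is at the kink where x_1/4 = x_2/5, i.e. x_2 = (5/4)·x_1.
Budget: p_1·x_1 + p_2·(5/4)·x_1 = M, so (4·p_1 + 5·p_2)·x_1 = 4·M.
Demand: x_1*(p_1,p_2,M) = 4·M/(4·p_1 + 5·p_2), x_2* = 5·M/(4·p_1 + 5·p_2).
Here 4·14 + 5·14.7 = 129.5, giving x_1* = 2.4402 and x_2* = 3.0502.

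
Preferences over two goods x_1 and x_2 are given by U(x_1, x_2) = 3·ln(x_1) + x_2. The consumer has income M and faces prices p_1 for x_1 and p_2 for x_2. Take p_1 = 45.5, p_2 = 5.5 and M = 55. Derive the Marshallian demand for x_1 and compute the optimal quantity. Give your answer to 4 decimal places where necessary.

x_1* = 0.3626

Set MRS = p_1/p_2: (3/x_1)/1 = p_1/p_2.
So x_1*(p_1,p_2) = 3·p_2/p_1, independent of income; and x_2* = (M − 3·p_2)/p_2.
At the given prices: x_1* = 3·5.5/45.5 = 0.3626.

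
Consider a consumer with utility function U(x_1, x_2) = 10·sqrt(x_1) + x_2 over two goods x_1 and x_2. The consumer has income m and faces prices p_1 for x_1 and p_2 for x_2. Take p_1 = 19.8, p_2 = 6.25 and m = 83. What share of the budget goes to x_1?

share on x_1 = 0.5942

Set MRS = p_1/p_2: 5·x_1^(−1/2) = p_1/p_2.
Thus x_1* = (5·p_2/p_1)² — independent of m — with the rest of income spent on x_2.
Plugging in: x_1* = (5·6.25/19.8)² = 2.491, x_2* = 5.3886.
Expenditure on x_1: 19.8·2.491 = 49.3213; share = 0.5942.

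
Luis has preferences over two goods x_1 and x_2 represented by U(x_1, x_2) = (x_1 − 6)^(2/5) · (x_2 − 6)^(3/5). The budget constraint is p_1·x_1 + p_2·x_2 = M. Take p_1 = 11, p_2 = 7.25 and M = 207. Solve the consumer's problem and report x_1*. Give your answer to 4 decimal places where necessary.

This is Cobb-Douglas in (x_1−6, x_2−6): tangency gives 0.4·p_2·(x_2−6) = 0.6·p_1·(x_1−6).
Substituting into the budget: x_1* = 6 + 0.4·(M − 6·p_1 − 6·p_2)/p_1, and x_2* = 6 + 0.6·(…)/p_2.
Discretionary income = 207 − 6·11 − 6·7.25 = 97.5; x_1* = 6 + 0.4·97.5/11 = 9.5455.

x_1* = 9.5455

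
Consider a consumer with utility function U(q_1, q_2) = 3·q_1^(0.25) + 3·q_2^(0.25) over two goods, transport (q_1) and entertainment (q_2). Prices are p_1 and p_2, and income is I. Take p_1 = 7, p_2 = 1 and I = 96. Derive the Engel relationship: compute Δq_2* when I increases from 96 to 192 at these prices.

MRS = MU_q_1/MU_q_2 = (q_2/q_1)^(0.75). Set equal to p_1/p_2.
Hence q_2/q_1 = (p_1/p_2)^(1/(0.75)), i.e. raised to the 4/3 power.
With the ratio pinned down, the budget gives q_1* = I/(p_1 + p_2·(q_2/q_1)) and q_2* = (q_2/q_1)·q_1*.
Numerically q_2/q_1 = 13.390518, so q_1* = 96/(7 + 1·13.390518) = 4.7081 and q_2* = 13.390518·4.7081 = 63.0435.
At I' = 192: q_2* = 126.087. Change: 126.087 − 63.0435 = 63.0435.

Δq_2* = 63.0435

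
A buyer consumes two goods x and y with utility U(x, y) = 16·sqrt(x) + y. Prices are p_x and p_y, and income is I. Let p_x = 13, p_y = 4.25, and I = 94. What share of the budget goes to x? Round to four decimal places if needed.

Solve: √x = 8·p_y/p_x, so x*(p_x,p_y) = (8·p_y/p_x)², and y* = (I − p_x·x*)/p_y.
Plugging in: x* = (8·4.25/13)² = 6.8402, y* = 1.1946.
Expenditure on x: 13·6.8402 = 88.9231; share = 0.946.

share on x = 0.946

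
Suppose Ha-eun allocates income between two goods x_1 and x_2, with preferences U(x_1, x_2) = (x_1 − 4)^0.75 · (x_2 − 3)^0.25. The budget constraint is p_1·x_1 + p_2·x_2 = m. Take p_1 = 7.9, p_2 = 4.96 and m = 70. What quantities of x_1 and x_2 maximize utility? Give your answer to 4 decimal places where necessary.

x_1* = 6.2329, x_2* = 4.1855

Let x_1' = x_1−4, x_2' = x_2−3. MRS = 3·x_2'/x_1' = p_1/p_2.
After buying the subsistence bundle (4, 3), a share 0.75 of the remaining income goes to x_1: x_1* = 4 + 0.75·(m − 4p_1 − 3p_2)/p_1.
Discretionary income = 70 − 4·7.9 − 3·4.96 = 23.52; x_1* = 4 + 0.75·23.52/7.9 = 6.2329; x_2* = 3 + 0.25·23.52/4.96 = 4.1855.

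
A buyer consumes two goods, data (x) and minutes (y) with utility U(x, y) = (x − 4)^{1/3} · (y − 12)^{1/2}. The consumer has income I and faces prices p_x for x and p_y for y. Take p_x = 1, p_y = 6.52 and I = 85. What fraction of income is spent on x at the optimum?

share on x = 0.06

Let x' = x−4, y' = y−12. MRS = (2/3)·y'/x' = p_x/p_y.
Substituting into the budget: x* = 4 + 0.4·(I − 4·p_x − 12·p_y)/p_x, and y* = 12 + 0.6·(…)/p_y.
Discretionary income = 85 − 4·1 − 12·6.52 = 2.76; x* = 4 + 0.4·2.76/1 = 5.104; y* = 12 + 0.6·2.76/6.52 = 12.254.
Expenditure on x: 1·5.104 = 5.104; share = 0.06.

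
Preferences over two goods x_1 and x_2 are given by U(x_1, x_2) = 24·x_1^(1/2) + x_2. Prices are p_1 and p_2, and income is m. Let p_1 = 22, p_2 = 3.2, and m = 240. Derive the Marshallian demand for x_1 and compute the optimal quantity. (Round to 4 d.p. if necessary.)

x_1* = 3.0466

Utility is quasi-linear in x_2; the FOC for x_1 is 12/√x_1 = p_1/p_2.
Thus x_1* = (12·p_2/p_1)² — independent of m — with the rest of income spent on x_2.
Plugging in: x_1* = (12·3.2/22)² = 3.0466.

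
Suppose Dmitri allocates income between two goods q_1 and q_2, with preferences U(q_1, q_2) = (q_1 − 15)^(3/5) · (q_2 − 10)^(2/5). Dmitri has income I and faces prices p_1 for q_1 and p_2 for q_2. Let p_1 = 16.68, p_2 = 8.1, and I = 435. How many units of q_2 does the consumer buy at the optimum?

q_2* = 15.1259

Substituting into the budget: q_1* = 15 + 0.6·(I − 15·p_1 − 10·p_2)/p_1, and q_2* = 10 + 0.4·(…)/p_2.
Discretionary income = 435 − 15·16.68 − 10·8.1 = 103.8; q_2* = 10 + 0.4·103.8/8.1 = 15.1259.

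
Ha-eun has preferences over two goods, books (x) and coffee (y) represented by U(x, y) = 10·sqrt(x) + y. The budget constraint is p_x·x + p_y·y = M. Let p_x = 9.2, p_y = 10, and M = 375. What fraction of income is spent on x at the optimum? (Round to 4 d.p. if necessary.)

Utility is quasi-linear in y; the FOC for x is 5/√x = p_x/p_y.
Thus x* = (5·p_y/p_x)² — independent of M — with the rest of income spent on y.
Plugging in: x* = (5·10/9.2)² = 29.5369, y* = 10.3261.
Expenditure on x: 9.2·29.5369 = 271.7391; share = 0.7246.

share on x = 0.7246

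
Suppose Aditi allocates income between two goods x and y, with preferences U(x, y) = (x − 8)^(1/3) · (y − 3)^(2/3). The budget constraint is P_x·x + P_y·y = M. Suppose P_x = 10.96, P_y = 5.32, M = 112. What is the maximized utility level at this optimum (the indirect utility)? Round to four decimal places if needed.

V = 0.6535

Let x' = x−8, y' = y−3. MRS = (1/2)·y'/x' = P_x/P_y.
After buying the subsistence bundle (8, 3), a share 1/3 of the remaining income goes to x: x* = 8 + 1/3·(M − 8P_x − 3P_y)/P_x.
Discretionary income = 112 − 8·10.96 − 3·5.32 = 8.36; x* = 8 + 1/3·8.36/10.96 = 8.2543; y* = 3 + 2/3·8.36/5.32 = 4.0476.
Utility at the optimum: U(8.2543, 4.0476) = 0.6535.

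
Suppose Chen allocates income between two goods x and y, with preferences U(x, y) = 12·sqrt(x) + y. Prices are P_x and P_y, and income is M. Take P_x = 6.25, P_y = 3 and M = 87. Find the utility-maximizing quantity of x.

x* = 8.2944

Utility is quasi-linear in y; the FOC for x is 6/√x = P_x/P_y.
Solve: √x = 6·P_y/P_x, so x*(P_x,P_y) = (6·P_y/P_x)², and y* = (M − P_x·x*)/P_y.
Plugging in: x* = (6·3/6.25)² = 8.2944.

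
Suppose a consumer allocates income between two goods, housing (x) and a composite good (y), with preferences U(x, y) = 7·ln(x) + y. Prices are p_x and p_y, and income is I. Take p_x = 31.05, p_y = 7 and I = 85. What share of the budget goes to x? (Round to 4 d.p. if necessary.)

Set MRS = p_x/p_y: (7/x)/1 = p_x/p_y.
So x*(p_x,p_y) = 7·p_y/p_x, independent of income; and y* = (I − 7·p_y)/p_y.
At the given prices: x* = 7·7/31.05 = 1.5781, and y* = 5.1429.
Expenditure on x: 31.05·1.5781 = 49; share = 0.5765.

share on x = 0.5765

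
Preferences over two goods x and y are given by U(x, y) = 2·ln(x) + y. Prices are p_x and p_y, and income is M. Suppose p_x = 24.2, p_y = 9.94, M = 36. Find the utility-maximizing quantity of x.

MU_x = 2/x, MU_y = 1. Tangency: 2/x = p_x/p_y.
So x*(p_x,p_y) = 2·p_y/p_x, independent of income; and y* = (M − 2·p_y)/p_y.
At the given prices: x* = 2·9.94/24.2 = 0.8215.

x* = 0.8215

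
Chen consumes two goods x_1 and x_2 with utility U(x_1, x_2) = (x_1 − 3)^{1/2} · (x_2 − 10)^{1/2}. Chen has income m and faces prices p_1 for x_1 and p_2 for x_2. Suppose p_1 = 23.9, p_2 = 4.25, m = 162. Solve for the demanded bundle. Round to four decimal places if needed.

x_1* = 4, x_2* = 15.6235

This is Cobb-Douglas in (x_1−3, x_2−10): tangency gives 0.5·p_2·(x_2−10) = 0.5·p_1·(x_1−3).
After buying the subsistence bundle (3, 10), a share 0.5 of the remaining income goes to x_1: x_1* = 3 + 0.5·(m − 3p_1 − 10p_2)/p_1.
Discretionary income = 162 − 3·23.9 − 10·4.25 = 47.8; x_1* = 3 + 0.5·47.8/23.9 = 4; x_2* = 10 + 0.5·47.8/4.25 = 15.6235.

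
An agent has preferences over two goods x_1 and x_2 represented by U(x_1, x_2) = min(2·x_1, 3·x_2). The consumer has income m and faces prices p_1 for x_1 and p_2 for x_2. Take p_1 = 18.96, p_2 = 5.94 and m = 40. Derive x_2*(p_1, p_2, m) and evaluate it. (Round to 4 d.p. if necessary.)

Leontief preferences: the optimum is at the kink where x_1/3 = x_2/2, i.e. x_2 = (2/3)·x_1.
Budget: p_1·x_1 + p_2·(2/3)·x_1 = m, so (3·p_1 + 2·p_2)·x_1 = 3·m.
Demand: x_1*(p_1,p_2,m) = 3·m/(3·p_1 + 2·p_2), x_2* = 2·m/(3·p_1 + 2·p_2).
Here 3·18.96 + 2·5.94 = 68.76, giving x_2* = 1.1635.

x_2* = 1.1635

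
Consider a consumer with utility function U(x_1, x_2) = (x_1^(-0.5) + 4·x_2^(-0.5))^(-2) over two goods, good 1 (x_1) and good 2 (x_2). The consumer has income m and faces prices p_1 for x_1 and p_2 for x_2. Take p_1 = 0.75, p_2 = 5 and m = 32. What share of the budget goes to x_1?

MU_x_1 ∝ x_1^(-1.5), MU_x_2 ∝ 4·x_2^(-1.5), so MRS = (1/4)·(x_2/x_1)^(1.5) = p_1/p_2.
Hence x_2/x_1 = (4·p_1/p_2)^(1/(1.5)), i.e. raised to the 2/3 power.
Substitute x_2 = (x_2/x_1)·x_1 into the budget: x_1* = m/(p_1 + p_2·(x_2/x_1)).
Numerically x_2/x_1 = 0.711379, so x_1* = 32/(0.75 + 5·0.711379) = 7.4299 and x_2* = 0.711379·7.4299 = 5.2855.
Expenditure on x_1: 0.75·7.4299 = 5.5725; share = 0.1741.

share on x_1 = 0.1741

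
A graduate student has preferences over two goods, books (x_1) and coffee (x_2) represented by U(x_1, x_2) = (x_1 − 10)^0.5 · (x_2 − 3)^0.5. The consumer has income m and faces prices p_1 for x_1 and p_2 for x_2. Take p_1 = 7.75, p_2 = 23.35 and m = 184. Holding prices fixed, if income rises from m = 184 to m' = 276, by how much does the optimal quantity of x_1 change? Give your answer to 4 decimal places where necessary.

Δx_1* = 5.9355

This is Cobb-Douglas in (x_1−10, x_2−3): tangency gives 0.5·p_2·(x_2−3) = 0.5·p_1·(x_1−10).
After buying the subsistence bundle (10, 3), a share 0.5 of the remaining income goes to x_1: x_1* = 10 + 0.5·(m − 10p_1 − 3p_2)/p_1.
Discretionary income = 184 − 10·7.75 − 3·23.35 = 36.45; x_1* = 10 + 0.5·36.45/7.75 = 12.3516.
At m' = 276: x_1* = 18.2871. Change: 18.2871 − 12.3516 = 5.9355.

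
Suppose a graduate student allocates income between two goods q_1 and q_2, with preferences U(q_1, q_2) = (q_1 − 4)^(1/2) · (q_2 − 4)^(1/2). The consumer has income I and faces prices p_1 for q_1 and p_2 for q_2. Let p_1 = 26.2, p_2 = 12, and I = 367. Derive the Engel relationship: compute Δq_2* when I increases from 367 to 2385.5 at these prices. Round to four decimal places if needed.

After buying the subsistence bundle (4, 4), a share 0.5 of the remaining income goes to q_1: q_1* = 4 + 0.5·(I − 4p_1 − 4p_2)/p_1.
Discretionary income = 367 − 4·26.2 − 4·12 = 214.2; q_2* = 4 + 0.5·214.2/12 = 12.925.
At I' = 2385.5: q_2* = 97.0292. Change: 97.0292 − 12.925 = 84.1042.

Δq_2* = 84.1042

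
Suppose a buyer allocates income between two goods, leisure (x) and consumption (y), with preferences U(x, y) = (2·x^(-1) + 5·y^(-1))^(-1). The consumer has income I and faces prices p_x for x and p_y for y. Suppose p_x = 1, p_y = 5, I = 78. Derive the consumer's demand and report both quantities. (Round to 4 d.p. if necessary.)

MU_x ∝ 2·x^(-2), MU_y ∝ 5·y^(-2), so MRS = (2/5)·(y/x)^(2) = p_x/p_y.
Hence y/x = ((5/2)·p_x/p_y)^(1/(2)), i.e. raised to the 0.5 power.
With the ratio pinned down, the budget gives x* = I/(p_x + p_y·(y/x)) and y* = (y/x)·x*.
Numerically y/x = 0.707107, so x* = 78/(1 + 5·0.707107) = 17.1975 and y* = 0.707107·17.1975 = 12.1605.

x* = 17.1975, y* = 12.1605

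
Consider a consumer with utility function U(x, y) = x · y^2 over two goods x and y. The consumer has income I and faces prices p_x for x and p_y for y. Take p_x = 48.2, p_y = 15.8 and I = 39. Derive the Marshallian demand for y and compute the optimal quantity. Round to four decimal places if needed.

y* = 1.6456

MU_x/MU_y = (y)/(2·x); tangency sets this equal to p_x/p_y.
Rearranging, p_y·y = 2·p_x·x. Substituting into the budget gives p_x·x·(1 + 2) = I.
Demand: x*(p_x,p_y,I) = 1/3·I/p_x and y* = 2/3·I/p_y.
At p_x=48.2, p_y=15.8, I=39: y* = 2/3·39/15.8 = 1.6456.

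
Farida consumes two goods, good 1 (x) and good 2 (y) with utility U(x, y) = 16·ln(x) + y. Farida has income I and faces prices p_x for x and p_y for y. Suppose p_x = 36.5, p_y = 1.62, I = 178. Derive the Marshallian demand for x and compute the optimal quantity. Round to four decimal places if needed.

Set MRS = p_x/p_y: (16/x)/1 = p_x/p_y.
So x*(p_x,p_y) = 16·p_y/p_x, independent of income; and y* = (I − 16·p_y)/p_y.
At the given prices: x* = 16·1.62/36.5 = 0.7101.

x* = 0.7101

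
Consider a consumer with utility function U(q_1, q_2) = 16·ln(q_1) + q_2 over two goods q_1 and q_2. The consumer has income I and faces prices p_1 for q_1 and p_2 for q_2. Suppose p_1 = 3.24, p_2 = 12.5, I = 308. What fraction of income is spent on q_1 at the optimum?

share on q_1 = 0.6494

Set MRS = p_1/p_2: (16/q_1)/1 = p_1/p_2.
So q_1*(p_1,p_2) = 16·p_2/p_1, independent of income; and q_2* = (I − 16·p_2)/p_2.
At the given prices: q_1* = 16·12.5/3.24 = 61.7284, and q_2* = 8.64.
Expenditure on q_1: 3.24·61.7284 = 200; share = 0.6494.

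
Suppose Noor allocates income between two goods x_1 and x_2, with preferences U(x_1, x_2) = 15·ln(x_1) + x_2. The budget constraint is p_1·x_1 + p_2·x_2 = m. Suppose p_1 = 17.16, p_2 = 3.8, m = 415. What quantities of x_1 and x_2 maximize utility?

x_1* = 3.3217, x_2* = 94.2105

MU_x_1 = 15/x_1, MU_x_2 = 1. Tangency: 15/x_1 = p_1/p_2.
So x_1*(p_1,p_2) = 15·p_2/p_1, independent of income; and x_2* = (m − 15·p_2)/p_2.
At the given prices: x_1* = 15·3.8/17.16 = 3.3217, and x_2* = 94.2105.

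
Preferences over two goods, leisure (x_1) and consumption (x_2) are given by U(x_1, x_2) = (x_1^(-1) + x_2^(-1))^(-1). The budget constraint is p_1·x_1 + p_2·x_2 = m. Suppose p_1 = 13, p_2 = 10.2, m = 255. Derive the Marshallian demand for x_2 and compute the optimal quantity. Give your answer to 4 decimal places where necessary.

MRS = MU_x_1/MU_x_2 = (x_2/x_1)^(2). Set equal to p_1/p_2.
Hence x_2/x_1 = (p_1/p_2)^(1/(2)), i.e. raised to the 0.5 power.
Substitute x_2 = (x_2/x_1)·x_1 into the budget: x_1* = m/(p_1 + p_2·(x_2/x_1)).
Numerically x_2/x_1 = 1.128942, so x_1* = 255/(13 + 10.2·1.128942) = 10.4017 and x_2* = 1.128942·10.4017 = 11.7429.

x_2* = 11.7429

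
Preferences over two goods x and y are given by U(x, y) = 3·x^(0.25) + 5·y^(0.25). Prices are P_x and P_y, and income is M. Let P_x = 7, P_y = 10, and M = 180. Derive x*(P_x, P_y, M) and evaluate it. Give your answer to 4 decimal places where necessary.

MU_x ∝ 3·x^(-0.75), MU_y ∝ 5·y^(-0.75), so MRS = (3/5)·(y/x)^(0.75) = P_x/P_y.
Solve for the ratio: y/x = [(5/3)·P_x/P_y]^(4/3).
Substitute y = (y/x)·x into the budget: x* = M/(P_x + P_y·(y/x)).
Numerically y/x = 1.228181, so x* = 180/(7 + 10·1.228181) = 9.3352.

x* = 9.3352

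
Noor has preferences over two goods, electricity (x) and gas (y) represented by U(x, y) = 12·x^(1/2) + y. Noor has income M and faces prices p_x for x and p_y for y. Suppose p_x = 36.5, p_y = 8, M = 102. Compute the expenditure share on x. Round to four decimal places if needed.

Utility is quasi-linear in y; the FOC for x is 6/√x = p_x/p_y.
Solve: √x = 6·p_y/p_x, so x*(p_x,p_y) = (6·p_y/p_x)², and y* = (M − p_x·x*)/p_y.
Plugging in: x* = (6·8/36.5)² = 1.7294, y* = 4.8596.
Expenditure on x: 36.5·1.7294 = 63.1233; share = 0.6189.

share on x = 0.6189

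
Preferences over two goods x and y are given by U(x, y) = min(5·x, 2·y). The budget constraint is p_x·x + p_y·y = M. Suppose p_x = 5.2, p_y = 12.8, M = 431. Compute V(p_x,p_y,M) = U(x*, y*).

Leontief preferences: the optimum is at the kink where x/2 = y/5, i.e. y = (5/2)·x.
Budget: p_x·x + p_y·(5/2)·x = M, so (2·p_x + 5·p_y)·x = 2·M.
Demand: x*(p_x,p_y,M) = 2·M/(2·p_x + 5·p_y), y* = 5·M/(2·p_x + 5·p_y).
Here 2·5.2 + 5·12.8 = 74.4, giving x* = 11.586 and y* = 28.9651.
Utility at the optimum: U(11.586, 28.9651) = 57.9301.

V = 57.9301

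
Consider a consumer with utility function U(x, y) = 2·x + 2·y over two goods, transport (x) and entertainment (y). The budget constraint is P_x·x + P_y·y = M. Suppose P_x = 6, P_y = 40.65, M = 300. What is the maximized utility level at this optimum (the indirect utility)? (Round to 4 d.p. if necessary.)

Linear utility — the consumer picks whichever good has higher MU/price: 2/6 = 0.3333 vs 2/40.65 = 0.0492.
x gives more utility per dollar, so spend all income on x: x* = M/P_x, y* = 0.
Numerically: x* = 50, y* = 0.
Utility at the optimum: U(50, 0) = 100.

V = 100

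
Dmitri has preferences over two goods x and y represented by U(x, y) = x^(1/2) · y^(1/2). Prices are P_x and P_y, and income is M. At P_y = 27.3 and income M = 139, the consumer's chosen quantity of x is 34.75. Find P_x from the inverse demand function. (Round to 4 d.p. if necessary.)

P_x = 2

The MRS is y/x. Set MRS = P_x/P_y.
So 0.5·P_y·y = 0.5·P_x·x; combined with the budget, a share 0.5 of income goes to x.
Demand: x*(P_x,P_y,M) = 0.5·M/P_x and y* = 0.5·M/P_y.
Set x* = 34.75 in the demand function and solve for P_x: P_x = 2.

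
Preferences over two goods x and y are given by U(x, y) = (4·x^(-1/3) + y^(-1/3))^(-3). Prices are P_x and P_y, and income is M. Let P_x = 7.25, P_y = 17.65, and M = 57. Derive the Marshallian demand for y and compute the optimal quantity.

y* = 0.9893

From the CES first-order condition, 4·(y/x)^(4/3) = P_x/P_y.
Hence y/x = ((1/4)·P_x/P_y)^(1/(4/3)), i.e. raised to the 0.75 power.
With the ratio pinned down, the budget gives x* = M/(P_x + P_y·(y/x)) and y* = (y/x)·x*.
Numerically y/x = 0.181405, so x* = 57/(7.25 + 17.65·0.181405) = 5.4536 and y* = 0.181405·5.4536 = 0.9893.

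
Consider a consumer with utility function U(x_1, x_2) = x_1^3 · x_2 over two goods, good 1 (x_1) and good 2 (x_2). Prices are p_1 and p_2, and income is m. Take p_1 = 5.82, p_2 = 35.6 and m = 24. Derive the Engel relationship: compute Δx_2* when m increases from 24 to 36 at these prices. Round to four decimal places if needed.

Δx_2* = 0.0843

The MRS is 3·x_2/x_1. Set MRS = p_1/p_2.
So 3·p_2·x_2 = p_1·x_1; combined with the budget, a share 0.75 of income goes to x_1.
Demand: x_1*(p_1,p_2,m) = 0.75·m/p_1 and x_2* = 0.25·m/p_2.
At p_1=5.82, p_2=35.6, m=24: x_2* = 0.25·24/35.6 = 0.1685.
At m' = 36: x_2* = 0.2528. Change: 0.2528 − 0.1685 = 0.0843.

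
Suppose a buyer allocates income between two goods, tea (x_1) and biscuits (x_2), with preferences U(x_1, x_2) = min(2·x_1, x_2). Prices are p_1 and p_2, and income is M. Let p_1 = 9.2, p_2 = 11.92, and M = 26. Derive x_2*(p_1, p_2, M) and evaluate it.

x_2* = 1.5738

Leontief preferences: the optimum is at the kink where x_1/1 = x_2/2, i.e. x_2 = 2·x_1.
Budget: p_1·x_1 + p_2·2·x_1 = M, so (p_1 + 2·p_2)·x_1 = M.
Demand: x_1*(p_1,p_2,M) = M/(p_1 + 2·p_2), x_2* = 2·M/(p_1 + 2·p_2).
Here 9.2 + 2·11.92 = 33.04, giving x_2* = 1.5738.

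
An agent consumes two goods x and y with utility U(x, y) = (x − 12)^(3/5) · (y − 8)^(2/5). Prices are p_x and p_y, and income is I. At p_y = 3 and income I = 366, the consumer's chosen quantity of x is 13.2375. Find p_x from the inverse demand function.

p_x = 24.32

MRS = (3/2)·(y−8)/(x−12). Tangency with p_x/p_y gives y−8 = (2/3)·(p_x/p_y)·(x−12).
After buying the subsistence bundle (12, 8), a share 0.6 of the remaining income goes to x: x* = 12 + 0.6·(I − 12p_x − 8p_y)/p_x.
Set x* = 13.2375 in the demand function and solve for p_x: p_x = 24.32.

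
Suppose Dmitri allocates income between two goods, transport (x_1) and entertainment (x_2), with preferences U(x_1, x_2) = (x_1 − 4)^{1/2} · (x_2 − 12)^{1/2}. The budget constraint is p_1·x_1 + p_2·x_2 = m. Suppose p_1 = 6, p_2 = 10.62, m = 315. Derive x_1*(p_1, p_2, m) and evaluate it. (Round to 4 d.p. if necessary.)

x_1* = 17.63

This is Cobb-Douglas in (x_1−4, x_2−12): tangency gives 0.5·p_2·(x_2−12) = 0.5·p_1·(x_1−4).
Substituting into the budget: x_1* = 4 + 0.5·(m − 4·p_1 − 12·p_2)/p_1, and x_2* = 12 + 0.5·(…)/p_2.
Discretionary income = 315 − 4·6 − 12·10.62 = 163.56; x_1* = 4 + 0.5·163.56/6 = 17.63.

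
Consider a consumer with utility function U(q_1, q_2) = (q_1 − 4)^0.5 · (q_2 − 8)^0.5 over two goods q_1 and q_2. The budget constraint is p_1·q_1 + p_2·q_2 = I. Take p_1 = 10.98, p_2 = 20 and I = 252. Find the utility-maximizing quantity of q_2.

MRS = (q_2−8)/(q_1−4). Tangency with p_1/p_2 gives q_2−8 = (p_1/p_2)·(q_1−4).
After buying the subsistence bundle (4, 8), a share 0.5 of the remaining income goes to q_1: q_1* = 4 + 0.5·(I − 4p_1 − 8p_2)/p_1.
Discretionary income = 252 − 4·10.98 − 8·20 = 48.08; q_2* = 8 + 0.5·48.08/20 = 9.202.

q_2* = 9.202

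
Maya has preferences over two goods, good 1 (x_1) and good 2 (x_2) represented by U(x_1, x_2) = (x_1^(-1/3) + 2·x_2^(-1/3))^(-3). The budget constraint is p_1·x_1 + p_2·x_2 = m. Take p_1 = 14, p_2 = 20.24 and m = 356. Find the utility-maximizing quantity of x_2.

x_2* = 11.4047

MRS = MU_x_1/MU_x_2 = (1/2)·(x_2/x_1)^(4/3). Set equal to p_1/p_2.
Hence x_2/x_1 = (2·p_1/p_2)^(1/(4/3)), i.e. raised to the 0.75 power.
Substitute x_2 = (x_2/x_1)·x_1 into the budget: x_1* = m/(p_1 + p_2·(x_2/x_1)).
Numerically x_2/x_1 = 1.275589, so x_1* = 356/(14 + 20.24·1.275589) = 8.9407 and x_2* = 1.275589·8.9407 = 11.4047.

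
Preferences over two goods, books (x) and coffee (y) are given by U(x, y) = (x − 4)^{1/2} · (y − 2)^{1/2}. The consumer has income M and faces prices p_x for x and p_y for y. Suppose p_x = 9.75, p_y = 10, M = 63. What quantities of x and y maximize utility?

MRS = (y−2)/(x−4). Tangency with p_x/p_y gives y−2 = (p_x/p_y)·(x−4).
Substituting into the budget: x* = 4 + 0.5·(M − 4·p_x − 2·p_y)/p_x, and y* = 2 + 0.5·(…)/p_y.
Discretionary income = 63 − 4·9.75 − 2·10 = 4; x* = 4 + 0.5·4/9.75 = 4.2051; y* = 2 + 0.5·4/10 = 2.2.

x* = 4.2051, y* = 2.2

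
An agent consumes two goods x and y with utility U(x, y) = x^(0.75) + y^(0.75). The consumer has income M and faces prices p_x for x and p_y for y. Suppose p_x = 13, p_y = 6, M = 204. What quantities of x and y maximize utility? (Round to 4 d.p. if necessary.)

x* = 1.4047, y* = 30.9565

From the CES first-order condition, (y/x)^(0.25) = p_x/p_y.
Hence y/x = (p_x/p_y)^(1/(0.25)), i.e. raised to the 4 power.
Substitute y = (y/x)·x into the budget: x* = M/(p_x + p_y·(y/x)).
Numerically y/x = 22.037809, so x* = 204/(13 + 6·22.037809) = 1.4047 and y* = 22.037809·1.4047 = 30.9565.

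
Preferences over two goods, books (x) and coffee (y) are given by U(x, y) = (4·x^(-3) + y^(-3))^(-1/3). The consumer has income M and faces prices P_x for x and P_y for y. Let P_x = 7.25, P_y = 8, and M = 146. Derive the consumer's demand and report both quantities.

x* = 11.4336, y* = 7.8883

With the ratio pinned down, the budget gives x* = M/(P_x + P_y·(y/x)) and y* = (y/x)·x*.
Numerically y/x = 0.689917, so x* = 146/(7.25 + 8·0.689917) = 11.4336 and y* = 0.689917·11.4336 = 7.8883.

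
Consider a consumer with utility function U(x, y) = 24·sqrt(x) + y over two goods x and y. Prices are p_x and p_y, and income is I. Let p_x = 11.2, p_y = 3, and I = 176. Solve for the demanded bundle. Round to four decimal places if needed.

x* = 10.3316, y* = 20.0952

Utility is quasi-linear in y; the FOC for x is 12/√x = p_x/p_y.
Solve: √x = 12·p_y/p_x, so x*(p_x,p_y) = (12·p_y/p_x)², and y* = (I − p_x·x*)/p_y.
Plugging in: x* = (12·3/11.2)² = 10.3316, y* = 20.0952.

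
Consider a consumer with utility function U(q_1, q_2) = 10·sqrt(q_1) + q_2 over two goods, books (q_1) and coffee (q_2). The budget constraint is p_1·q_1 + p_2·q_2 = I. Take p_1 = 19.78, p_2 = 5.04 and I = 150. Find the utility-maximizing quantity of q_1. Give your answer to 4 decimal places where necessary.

q_1* = 1.6231

Thus q_1* = (5·p_2/p_1)² — independent of I — with the rest of income spent on q_2.
Plugging in: q_1* = (5·5.04/19.78)² = 1.6231.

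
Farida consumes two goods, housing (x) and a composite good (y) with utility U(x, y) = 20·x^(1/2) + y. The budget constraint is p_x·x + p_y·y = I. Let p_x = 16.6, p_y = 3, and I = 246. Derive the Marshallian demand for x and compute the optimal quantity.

MU_x = 10/√x, MU_y = 1. Tangency: 10/√x = p_x/p_y.
Solve: √x = 10·p_y/p_x, so x*(p_x,p_y) = (10·p_y/p_x)², and y* = (I − p_x·x*)/p_y.
Plugging in: x* = (10·3/16.6)² = 3.2661.

x* = 3.2661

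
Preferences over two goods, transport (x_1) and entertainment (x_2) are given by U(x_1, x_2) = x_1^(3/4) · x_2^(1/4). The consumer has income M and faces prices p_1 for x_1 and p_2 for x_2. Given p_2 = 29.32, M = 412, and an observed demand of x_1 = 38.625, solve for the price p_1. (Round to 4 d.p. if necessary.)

p_1 = 8

MU_x_1/MU_x_2 = (0.75·x_2)/(0.25·x_1); tangency sets this equal to p_1/p_2.
Rearranging, p_2·x_2 = (1/3)·p_1·x_1. Substituting into the budget gives p_1·x_1·(1 + (1/3)) = M.
Demand: x_1*(p_1,p_2,M) = 0.75·M/p_1 and x_2* = 0.25·M/p_2.
Set x_1* = 38.625 in the demand function and solve for p_1: p_1 = 8.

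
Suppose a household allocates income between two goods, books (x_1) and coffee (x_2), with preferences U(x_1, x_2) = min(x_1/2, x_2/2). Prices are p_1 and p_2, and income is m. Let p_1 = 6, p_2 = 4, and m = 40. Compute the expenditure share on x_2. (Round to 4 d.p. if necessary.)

share on x_2 = 0.4

With perfect complements, no substitution: consume in ratio x_1:x_2 = 2:2.
Budget: p_1·x_1 + p_2·x_1 = m, so (2·p_1 + 2·p_2)·x_1 = 2·m.
Demand: x_1*(p_1,p_2,m) = 2·m/(2·p_1 + 2·p_2), x_2* = 2·m/(2·p_1 + 2·p_2).
Here 2·6 + 2·4 = 20, giving x_1* = 4 and x_2* = 4.
Expenditure on x_2: 4·4 = 16; share = 0.4.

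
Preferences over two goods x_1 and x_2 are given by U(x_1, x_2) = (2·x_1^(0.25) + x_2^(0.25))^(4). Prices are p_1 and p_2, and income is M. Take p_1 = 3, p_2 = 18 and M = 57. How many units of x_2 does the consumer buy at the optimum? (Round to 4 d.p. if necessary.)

x_2* = 0.5676

MU_x_1 ∝ 2·x_1^(-0.75), MU_x_2 ∝ x_2^(-0.75), so MRS = 2·(x_2/x_1)^(0.75) = p_1/p_2.
Solve for the ratio: x_2/x_1 = [(1/2)·p_1/p_2]^(4/3).
Substitute x_2 = (x_2/x_1)·x_1 into the budget: x_1* = M/(p_1 + p_2·(x_2/x_1)).
Numerically x_2/x_1 = 0.036399, so x_1* = 57/(3 + 18·0.036399) = 15.5943 and x_2* = 0.036399·15.5943 = 0.5676.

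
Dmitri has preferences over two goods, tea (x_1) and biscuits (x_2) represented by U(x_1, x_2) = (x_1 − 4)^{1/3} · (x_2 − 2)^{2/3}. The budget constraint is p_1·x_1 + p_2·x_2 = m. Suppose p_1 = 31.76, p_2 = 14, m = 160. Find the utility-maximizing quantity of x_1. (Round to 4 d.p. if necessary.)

x_1* = 4.0521

Discretionary income = 160 − 4·31.76 − 2·14 = 4.96; x_1* = 4 + 1/3·4.96/31.76 = 4.0521.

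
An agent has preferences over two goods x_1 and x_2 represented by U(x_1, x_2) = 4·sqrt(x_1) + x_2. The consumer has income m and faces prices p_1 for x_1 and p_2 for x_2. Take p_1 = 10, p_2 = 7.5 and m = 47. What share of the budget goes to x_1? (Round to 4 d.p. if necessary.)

Utility is quasi-linear in x_2; the FOC for x_1 is 2/√x_1 = p_1/p_2.
Solve: √x_1 = 2·p_2/p_1, so x_1*(p_1,p_2) = (2·p_2/p_1)², and x_2* = (m − p_1·x_1*)/p_2.
Plugging in: x_1* = (2·7.5/10)² = 2.25, x_2* = 3.2667.
Expenditure on x_1: 10·2.25 = 22.5; share = 0.4787.

share on x_1 = 0.4787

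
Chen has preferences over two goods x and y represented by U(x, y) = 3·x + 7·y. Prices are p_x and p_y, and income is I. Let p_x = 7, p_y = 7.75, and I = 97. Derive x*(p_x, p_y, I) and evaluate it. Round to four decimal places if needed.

Linear utility — the consumer picks whichever good has higher MU/price: 3/7 = 0.4286 vs 7/7.75 = 0.9032.
y gives more utility per dollar, so spend all income on y: y* = I/p_y, x* = 0.
Numerically: x* = 0, y* = 12.5161.

x* = 0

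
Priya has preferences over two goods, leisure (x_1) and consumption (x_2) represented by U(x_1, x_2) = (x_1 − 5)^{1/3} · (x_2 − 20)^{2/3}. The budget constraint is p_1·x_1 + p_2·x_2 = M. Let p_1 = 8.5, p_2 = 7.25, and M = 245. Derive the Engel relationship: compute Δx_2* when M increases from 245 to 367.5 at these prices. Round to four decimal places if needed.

Δx_2* = 11.2644

This is Cobb-Douglas in (x_1−5, x_2−20): tangency gives 1/3·p_2·(x_2−20) = 2/3·p_1·(x_1−5).
Substituting into the budget: x_1* = 5 + 1/3·(M − 5·p_1 − 20·p_2)/p_1, and x_2* = 20 + 2/3·(…)/p_2.
Discretionary income = 245 − 5·8.5 − 20·7.25 = 57.5; x_2* = 20 + 2/3·57.5/7.25 = 25.2874.
At M' = 367.5: x_2* = 36.5517. Change: 36.5517 − 25.2874 = 11.2644.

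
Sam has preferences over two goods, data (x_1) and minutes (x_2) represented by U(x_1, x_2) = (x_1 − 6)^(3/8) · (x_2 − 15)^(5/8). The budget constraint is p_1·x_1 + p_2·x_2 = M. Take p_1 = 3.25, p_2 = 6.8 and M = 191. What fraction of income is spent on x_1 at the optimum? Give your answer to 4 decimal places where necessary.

share on x_1 = 0.2385

This is Cobb-Douglas in (x_1−6, x_2−15): tangency gives 0.375·p_2·(x_2−15) = 0.625·p_1·(x_1−6).
Substituting into the budget: x_1* = 6 + 0.375·(M − 6·p_1 − 15·p_2)/p_1, and x_2* = 15 + 0.625·(…)/p_2.
Discretionary income = 191 − 6·3.25 − 15·6.8 = 69.5; x_1* = 6 + 0.375·69.5/3.25 = 14.0192; x_2* = 15 + 0.625·69.5/6.8 = 21.3879.
Expenditure on x_1: 3.25·14.0192 = 45.5625; share = 0.2385.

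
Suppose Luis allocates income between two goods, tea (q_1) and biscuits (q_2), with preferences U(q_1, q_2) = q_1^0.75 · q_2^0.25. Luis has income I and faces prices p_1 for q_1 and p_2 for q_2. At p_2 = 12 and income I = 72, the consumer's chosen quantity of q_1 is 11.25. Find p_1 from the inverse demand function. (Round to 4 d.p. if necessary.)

MU_q_1/MU_q_2 = (0.75·q_2)/(0.25·q_1); tangency sets this equal to p_1/p_2.
Rearranging, p_2·q_2 = (1/3)·p_1·q_1. Substituting into the budget gives p_1·q_1·(1 + (1/3)) = I.
Demand: q_1*(p_1,p_2,I) = 0.75·I/p_1 and q_2* = 0.25·I/p_2.
Set q_1* = 11.25 in the demand function and solve for p_1: p_1 = 4.8.

p_1 = 4.8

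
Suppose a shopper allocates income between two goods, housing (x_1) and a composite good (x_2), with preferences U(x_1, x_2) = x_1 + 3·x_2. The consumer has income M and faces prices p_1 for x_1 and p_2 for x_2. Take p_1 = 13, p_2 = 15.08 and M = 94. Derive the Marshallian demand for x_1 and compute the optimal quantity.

Perfect substitutes: compare marginal utility per dollar. 1/p_1 vs 3/p_2 → 0.0769 vs 0.1989.
x_2 gives more utility per dollar, so spend all income on x_2: x_2* = M/p_2, x_1* = 0.
Numerically: x_1* = 0, x_2* = 6.2334.

x_1* = 0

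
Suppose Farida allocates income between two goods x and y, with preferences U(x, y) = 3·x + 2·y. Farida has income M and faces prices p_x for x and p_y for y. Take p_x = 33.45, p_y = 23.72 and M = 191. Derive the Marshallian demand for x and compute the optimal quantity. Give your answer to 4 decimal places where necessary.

Linear utility — the consumer picks whichever good has higher MU/price: 3/33.45 = 0.0897 vs 2/23.72 = 0.0843.
x gives more utility per dollar, so spend all income on x: x* = M/p_x, y* = 0.
Numerically: x* = 5.71, y* = 0.

x* = 5.71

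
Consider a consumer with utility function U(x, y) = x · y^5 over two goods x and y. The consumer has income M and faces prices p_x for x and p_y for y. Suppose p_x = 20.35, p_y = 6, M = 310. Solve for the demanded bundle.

Tangency: MRS = (1/5)·y/x = p_x/p_y.
Rearranging, p_y·y = 5·p_x·x. Substituting into the budget gives p_x·x·(1 + 5) = M.
Demand: x*(p_x,p_y,M) = 1/6·M/p_x and y* = 5/6·M/p_y.
At p_x=20.35, p_y=6, M=310: x* = 1/6·310/20.35 = 2.5389, y* = 43.0556.

x* = 2.5389, y* = 43.0556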